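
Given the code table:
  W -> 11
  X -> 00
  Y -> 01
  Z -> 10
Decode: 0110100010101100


Decoding:
01 -> Y
10 -> Z
10 -> Z
00 -> X
10 -> Z
10 -> Z
11 -> W
00 -> X


Result: YZZXZZWX


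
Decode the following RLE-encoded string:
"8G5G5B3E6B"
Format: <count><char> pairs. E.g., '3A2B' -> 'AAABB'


Expanding each <count><char> pair:
  8G -> 'GGGGGGGG'
  5G -> 'GGGGG'
  5B -> 'BBBBB'
  3E -> 'EEE'
  6B -> 'BBBBBB'

Decoded = GGGGGGGGGGGGGBBBBBEEEBBBBBB


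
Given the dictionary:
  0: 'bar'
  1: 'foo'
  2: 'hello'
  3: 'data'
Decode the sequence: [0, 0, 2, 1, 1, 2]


Look up each index in the dictionary:
  0 -> 'bar'
  0 -> 'bar'
  2 -> 'hello'
  1 -> 'foo'
  1 -> 'foo'
  2 -> 'hello'

Decoded: "bar bar hello foo foo hello"


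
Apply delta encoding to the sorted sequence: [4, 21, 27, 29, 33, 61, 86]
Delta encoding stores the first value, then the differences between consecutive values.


First value: 4
Deltas:
  21 - 4 = 17
  27 - 21 = 6
  29 - 27 = 2
  33 - 29 = 4
  61 - 33 = 28
  86 - 61 = 25


Delta encoded: [4, 17, 6, 2, 4, 28, 25]


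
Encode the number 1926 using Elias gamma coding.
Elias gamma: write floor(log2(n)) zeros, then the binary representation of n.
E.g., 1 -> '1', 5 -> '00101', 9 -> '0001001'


num_bits = floor(log2(1926)) + 1 = 11
leading_zeros = num_bits - 1 = 10
binary(1926) = 11110000110

Elias gamma(1926) = '0000000000' + '11110000110' = 000000000011110000110 (21 bits)


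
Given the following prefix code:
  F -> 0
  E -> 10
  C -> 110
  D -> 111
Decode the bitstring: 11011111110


Decoding step by step:
Bits 110 -> C
Bits 111 -> D
Bits 111 -> D
Bits 10 -> E


Decoded message: CDDE


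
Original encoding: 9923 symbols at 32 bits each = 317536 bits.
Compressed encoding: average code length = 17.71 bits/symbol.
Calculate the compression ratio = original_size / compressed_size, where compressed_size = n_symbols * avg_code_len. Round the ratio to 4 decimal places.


original_size = n_symbols * orig_bits = 9923 * 32 = 317536 bits
compressed_size = n_symbols * avg_code_len = 9923 * 17.71 = 175736.33 bits
ratio = original_size / compressed_size = 317536 / 175736.33 = 1.8069

Compression ratio = 1.8069


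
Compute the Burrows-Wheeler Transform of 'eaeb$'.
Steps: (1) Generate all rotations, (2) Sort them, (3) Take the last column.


Rotations (sorted):
  0: $eaeb -> last char: b
  1: aeb$e -> last char: e
  2: b$eae -> last char: e
  3: eaeb$ -> last char: $
  4: eb$ea -> last char: a


BWT = bee$a


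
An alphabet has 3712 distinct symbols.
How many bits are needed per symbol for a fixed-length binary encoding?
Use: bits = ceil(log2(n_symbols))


log2(3712) = 11.858
Bracket: 2^11 = 2048 < 3712 <= 2^12 = 4096
So ceil(log2(3712)) = 12

bits = ceil(log2(3712)) = ceil(11.858) = 12 bits


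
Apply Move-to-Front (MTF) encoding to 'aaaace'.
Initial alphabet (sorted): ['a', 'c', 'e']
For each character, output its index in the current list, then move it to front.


MTF encoding:
'a': index 0 in ['a', 'c', 'e'] -> ['a', 'c', 'e']
'a': index 0 in ['a', 'c', 'e'] -> ['a', 'c', 'e']
'a': index 0 in ['a', 'c', 'e'] -> ['a', 'c', 'e']
'a': index 0 in ['a', 'c', 'e'] -> ['a', 'c', 'e']
'c': index 1 in ['a', 'c', 'e'] -> ['c', 'a', 'e']
'e': index 2 in ['c', 'a', 'e'] -> ['e', 'c', 'a']


Output: [0, 0, 0, 0, 1, 2]


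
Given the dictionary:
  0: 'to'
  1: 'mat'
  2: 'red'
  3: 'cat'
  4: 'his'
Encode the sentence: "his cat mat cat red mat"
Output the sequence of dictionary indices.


Look up each word in the dictionary:
  'his' -> 4
  'cat' -> 3
  'mat' -> 1
  'cat' -> 3
  'red' -> 2
  'mat' -> 1

Encoded: [4, 3, 1, 3, 2, 1]


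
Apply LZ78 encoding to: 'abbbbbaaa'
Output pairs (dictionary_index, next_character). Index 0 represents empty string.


LZ78 encoding steps:
Dictionary: {0: ''}
Step 1: w='' (idx 0), next='a' -> output (0, 'a'), add 'a' as idx 1
Step 2: w='' (idx 0), next='b' -> output (0, 'b'), add 'b' as idx 2
Step 3: w='b' (idx 2), next='b' -> output (2, 'b'), add 'bb' as idx 3
Step 4: w='bb' (idx 3), next='a' -> output (3, 'a'), add 'bba' as idx 4
Step 5: w='a' (idx 1), next='a' -> output (1, 'a'), add 'aa' as idx 5


Encoded: [(0, 'a'), (0, 'b'), (2, 'b'), (3, 'a'), (1, 'a')]


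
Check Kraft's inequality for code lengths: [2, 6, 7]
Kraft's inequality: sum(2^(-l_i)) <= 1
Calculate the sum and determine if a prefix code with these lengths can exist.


Sum = 2^(-2) + 2^(-6) + 2^(-7)
    = 0.25 + 0.015625 + 0.0078125
    = 35/128 = 0.2734375
Since 0.2734375 <= 1, Kraft's inequality IS satisfied.
A prefix code with these lengths CAN exist.

Kraft sum = 0.2734375. Satisfied.


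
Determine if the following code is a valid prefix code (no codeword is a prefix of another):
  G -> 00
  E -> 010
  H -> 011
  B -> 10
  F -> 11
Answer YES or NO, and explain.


Checking each pair (does one codeword prefix another?):
  G='00' vs E='010': no prefix
  G='00' vs H='011': no prefix
  G='00' vs B='10': no prefix
  G='00' vs F='11': no prefix
  E='010' vs G='00': no prefix
  E='010' vs H='011': no prefix
  E='010' vs B='10': no prefix
  E='010' vs F='11': no prefix
  H='011' vs G='00': no prefix
  H='011' vs E='010': no prefix
  H='011' vs B='10': no prefix
  H='011' vs F='11': no prefix
  B='10' vs G='00': no prefix
  B='10' vs E='010': no prefix
  B='10' vs H='011': no prefix
  B='10' vs F='11': no prefix
  F='11' vs G='00': no prefix
  F='11' vs E='010': no prefix
  F='11' vs H='011': no prefix
  F='11' vs B='10': no prefix
No violation found over all pairs.

YES -- this is a valid prefix code. No codeword is a prefix of any other codeword.


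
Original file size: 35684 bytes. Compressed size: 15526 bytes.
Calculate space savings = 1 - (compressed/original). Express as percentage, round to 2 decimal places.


ratio = compressed/original = 15526/35684 = 0.435097
savings = 1 - ratio = 1 - 0.435097 = 0.564903
as a percentage: 0.564903 * 100 = 56.49%

Space savings = 1 - 15526/35684 = 56.49%


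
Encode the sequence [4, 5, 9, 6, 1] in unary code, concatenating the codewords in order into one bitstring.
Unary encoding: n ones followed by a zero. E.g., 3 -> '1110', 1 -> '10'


Encode each number as n ones followed by a terminating 0:
  4 -> 11110 (5 bits)
  5 -> 111110 (6 bits)
  9 -> 1111111110 (10 bits)
  6 -> 1111110 (7 bits)
  1 -> 10 (2 bits)
Total length = 5 + 6 + 10 + 7 + 2 = 30 bits.

Unary([4, 5, 9, 6, 1]) = 111101111101111111110111111010 (30 bits)


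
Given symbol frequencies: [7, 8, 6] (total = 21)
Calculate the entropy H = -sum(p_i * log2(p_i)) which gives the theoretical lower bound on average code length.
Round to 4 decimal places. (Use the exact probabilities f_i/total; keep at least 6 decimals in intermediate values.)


Per-symbol terms -p_i * log2(p_i) with p_i = f_i/21:
  p = 7/21 = 0.333333: log2(p) = -1.584963, -p*log2(p) = 0.528321
  p = 8/21 = 0.380952: log2(p) = -1.392317, -p*log2(p) = 0.530407
  p = 6/21 = 0.285714: log2(p) = -1.807355, -p*log2(p) = 0.516387
H = 0.528321 + 0.530407 + 0.516387 = 1.575115

H = 1.5751 bits/symbol


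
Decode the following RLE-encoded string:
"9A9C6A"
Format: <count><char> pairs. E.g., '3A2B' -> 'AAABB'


Expanding each <count><char> pair:
  9A -> 'AAAAAAAAA'
  9C -> 'CCCCCCCCC'
  6A -> 'AAAAAA'

Decoded = AAAAAAAAACCCCCCCCCAAAAAA


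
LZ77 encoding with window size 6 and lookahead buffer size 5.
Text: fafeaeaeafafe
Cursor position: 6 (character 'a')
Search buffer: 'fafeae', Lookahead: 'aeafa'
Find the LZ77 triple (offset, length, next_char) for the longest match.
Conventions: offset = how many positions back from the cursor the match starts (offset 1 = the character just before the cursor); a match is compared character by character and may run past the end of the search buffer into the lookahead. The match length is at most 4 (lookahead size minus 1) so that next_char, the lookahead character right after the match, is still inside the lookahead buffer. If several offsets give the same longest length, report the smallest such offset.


Try each offset into the search buffer:
  offset=1 (pos 5, char 'e'): match length 0
  offset=2 (pos 4, char 'a'): match length 3
  offset=3 (pos 3, char 'e'): match length 0
  offset=4 (pos 2, char 'f'): match length 0
  offset=5 (pos 1, char 'a'): match length 1
  offset=6 (pos 0, char 'f'): match length 0
Longest match has length 3 at offset 2.
next_char = character at position 6 + 3 = 9 -> 'f'

Best match: offset=2, length=3 (matching 'aea' starting at position 4)
LZ77 triple: (2, 3, 'f')


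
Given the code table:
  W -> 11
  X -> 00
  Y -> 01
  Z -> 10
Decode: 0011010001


Decoding:
00 -> X
11 -> W
01 -> Y
00 -> X
01 -> Y


Result: XWYXY


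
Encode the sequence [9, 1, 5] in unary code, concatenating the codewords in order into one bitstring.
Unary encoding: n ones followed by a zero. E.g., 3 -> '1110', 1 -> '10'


Encode each number as n ones followed by a terminating 0:
  9 -> 1111111110 (10 bits)
  1 -> 10 (2 bits)
  5 -> 111110 (6 bits)
Total length = 10 + 2 + 6 = 18 bits.

Unary([9, 1, 5]) = 111111111010111110 (18 bits)


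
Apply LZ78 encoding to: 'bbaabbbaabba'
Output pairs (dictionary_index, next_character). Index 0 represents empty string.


LZ78 encoding steps:
Dictionary: {0: ''}
Step 1: w='' (idx 0), next='b' -> output (0, 'b'), add 'b' as idx 1
Step 2: w='b' (idx 1), next='a' -> output (1, 'a'), add 'ba' as idx 2
Step 3: w='' (idx 0), next='a' -> output (0, 'a'), add 'a' as idx 3
Step 4: w='b' (idx 1), next='b' -> output (1, 'b'), add 'bb' as idx 4
Step 5: w='ba' (idx 2), next='a' -> output (2, 'a'), add 'baa' as idx 5
Step 6: w='bb' (idx 4), next='a' -> output (4, 'a'), add 'bba' as idx 6


Encoded: [(0, 'b'), (1, 'a'), (0, 'a'), (1, 'b'), (2, 'a'), (4, 'a')]


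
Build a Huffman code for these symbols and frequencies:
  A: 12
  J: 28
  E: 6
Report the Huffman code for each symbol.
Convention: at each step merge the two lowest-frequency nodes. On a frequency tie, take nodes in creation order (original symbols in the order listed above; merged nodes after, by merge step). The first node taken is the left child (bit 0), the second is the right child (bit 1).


Huffman tree construction:
Step 1: Merge E(6) + A(12) = 18
Step 2: Merge (E+A)(18) + J(28) = 46
Read each symbol's code off the tree from the root (left child = 0, right child = 1).

Codes:
  A: 01 (length 2)
  J: 1 (length 1)
  E: 00 (length 2)
Average code length: 64/46 = 1.3913 bits/symbol


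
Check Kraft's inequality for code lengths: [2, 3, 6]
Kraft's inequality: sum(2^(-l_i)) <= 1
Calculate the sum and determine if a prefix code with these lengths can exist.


Sum = 2^(-2) + 2^(-3) + 2^(-6)
    = 0.25 + 0.125 + 0.015625
    = 25/64 = 0.390625
Since 0.390625 <= 1, Kraft's inequality IS satisfied.
A prefix code with these lengths CAN exist.

Kraft sum = 0.390625. Satisfied.


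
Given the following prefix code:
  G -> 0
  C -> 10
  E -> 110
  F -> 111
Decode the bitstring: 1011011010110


Decoding step by step:
Bits 10 -> C
Bits 110 -> E
Bits 110 -> E
Bits 10 -> C
Bits 110 -> E


Decoded message: CEECE


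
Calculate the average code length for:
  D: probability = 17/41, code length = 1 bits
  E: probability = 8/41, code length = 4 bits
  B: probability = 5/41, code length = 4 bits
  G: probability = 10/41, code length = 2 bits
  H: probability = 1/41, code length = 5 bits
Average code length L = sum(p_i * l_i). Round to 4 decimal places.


Weighted contributions p_i * l_i:
  D: (17/41) * 1 = 17/41
  E: (8/41) * 4 = 32/41
  B: (5/41) * 4 = 20/41
  G: (10/41) * 2 = 20/41
  H: (1/41) * 5 = 5/41
Sum = (17 + 32 + 20 + 20 + 5)/41 = 94/41

L = 94/41 = 2.2927 bits/symbol


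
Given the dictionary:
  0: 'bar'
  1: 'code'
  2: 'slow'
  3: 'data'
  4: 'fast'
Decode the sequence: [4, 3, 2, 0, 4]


Look up each index in the dictionary:
  4 -> 'fast'
  3 -> 'data'
  2 -> 'slow'
  0 -> 'bar'
  4 -> 'fast'

Decoded: "fast data slow bar fast"


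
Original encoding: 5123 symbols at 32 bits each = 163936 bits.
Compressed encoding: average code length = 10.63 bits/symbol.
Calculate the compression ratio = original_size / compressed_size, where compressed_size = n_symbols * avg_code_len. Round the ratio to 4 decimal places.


original_size = n_symbols * orig_bits = 5123 * 32 = 163936 bits
compressed_size = n_symbols * avg_code_len = 5123 * 10.63 = 54457.49 bits
ratio = original_size / compressed_size = 163936 / 54457.49 = 3.0103

Compression ratio = 3.0103


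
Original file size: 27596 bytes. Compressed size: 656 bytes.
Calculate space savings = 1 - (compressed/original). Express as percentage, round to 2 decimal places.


ratio = compressed/original = 656/27596 = 0.023772
savings = 1 - ratio = 1 - 0.023772 = 0.976228
as a percentage: 0.976228 * 100 = 97.62%

Space savings = 1 - 656/27596 = 97.62%


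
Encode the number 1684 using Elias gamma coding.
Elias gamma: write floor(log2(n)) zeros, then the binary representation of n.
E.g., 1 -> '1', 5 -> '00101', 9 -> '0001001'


num_bits = floor(log2(1684)) + 1 = 11
leading_zeros = num_bits - 1 = 10
binary(1684) = 11010010100

Elias gamma(1684) = '0000000000' + '11010010100' = 000000000011010010100 (21 bits)


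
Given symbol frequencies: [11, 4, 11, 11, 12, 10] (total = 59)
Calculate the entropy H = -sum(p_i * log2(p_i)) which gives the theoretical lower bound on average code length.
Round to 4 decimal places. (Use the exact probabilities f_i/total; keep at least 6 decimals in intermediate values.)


Per-symbol terms -p_i * log2(p_i) with p_i = f_i/59:
  p = 11/59 = 0.186441: log2(p) = -2.423211, -p*log2(p) = 0.451785
  p = 4/59 = 0.067797: log2(p) = -3.882643, -p*log2(p) = 0.263230
  p = 11/59 = 0.186441: log2(p) = -2.423211, -p*log2(p) = 0.451785
  p = 11/59 = 0.186441: log2(p) = -2.423211, -p*log2(p) = 0.451785
  p = 12/59 = 0.203390: log2(p) = -2.297681, -p*log2(p) = 0.467325
  p = 10/59 = 0.169492: log2(p) = -2.560715, -p*log2(p) = 0.434019
H = 0.451785 + 0.263230 + 0.451785 + 0.451785 + 0.467325 + 0.434019 = 2.519929

H = 2.5199 bits/symbol


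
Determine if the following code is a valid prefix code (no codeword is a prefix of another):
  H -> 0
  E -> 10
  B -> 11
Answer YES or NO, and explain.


Checking each pair (does one codeword prefix another?):
  H='0' vs E='10': no prefix
  H='0' vs B='11': no prefix
  E='10' vs H='0': no prefix
  E='10' vs B='11': no prefix
  B='11' vs H='0': no prefix
  B='11' vs E='10': no prefix
No violation found over all pairs.

YES -- this is a valid prefix code. No codeword is a prefix of any other codeword.


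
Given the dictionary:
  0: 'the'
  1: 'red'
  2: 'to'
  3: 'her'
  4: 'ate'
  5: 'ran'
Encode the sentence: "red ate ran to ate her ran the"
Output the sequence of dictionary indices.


Look up each word in the dictionary:
  'red' -> 1
  'ate' -> 4
  'ran' -> 5
  'to' -> 2
  'ate' -> 4
  'her' -> 3
  'ran' -> 5
  'the' -> 0

Encoded: [1, 4, 5, 2, 4, 3, 5, 0]


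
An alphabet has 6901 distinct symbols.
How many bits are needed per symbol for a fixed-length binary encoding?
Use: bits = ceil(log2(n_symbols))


log2(6901) = 12.7526
Bracket: 2^12 = 4096 < 6901 <= 2^13 = 8192
So ceil(log2(6901)) = 13

bits = ceil(log2(6901)) = ceil(12.7526) = 13 bits


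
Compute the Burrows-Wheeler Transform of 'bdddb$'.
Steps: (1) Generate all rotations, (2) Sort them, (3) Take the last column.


Rotations (sorted):
  0: $bdddb -> last char: b
  1: b$bddd -> last char: d
  2: bdddb$ -> last char: $
  3: db$bdd -> last char: d
  4: ddb$bd -> last char: d
  5: dddb$b -> last char: b


BWT = bd$ddb


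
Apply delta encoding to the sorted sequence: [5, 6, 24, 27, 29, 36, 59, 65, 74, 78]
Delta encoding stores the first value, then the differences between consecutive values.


First value: 5
Deltas:
  6 - 5 = 1
  24 - 6 = 18
  27 - 24 = 3
  29 - 27 = 2
  36 - 29 = 7
  59 - 36 = 23
  65 - 59 = 6
  74 - 65 = 9
  78 - 74 = 4


Delta encoded: [5, 1, 18, 3, 2, 7, 23, 6, 9, 4]


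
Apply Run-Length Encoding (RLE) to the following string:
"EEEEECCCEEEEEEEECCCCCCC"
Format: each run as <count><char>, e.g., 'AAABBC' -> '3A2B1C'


Scanning runs left to right:
  i=0: run of 'E' x 5 -> '5E'
  i=5: run of 'C' x 3 -> '3C'
  i=8: run of 'E' x 8 -> '8E'
  i=16: run of 'C' x 7 -> '7C'

RLE = 5E3C8E7C


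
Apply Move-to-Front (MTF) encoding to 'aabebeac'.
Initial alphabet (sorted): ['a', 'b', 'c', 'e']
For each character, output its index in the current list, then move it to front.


MTF encoding:
'a': index 0 in ['a', 'b', 'c', 'e'] -> ['a', 'b', 'c', 'e']
'a': index 0 in ['a', 'b', 'c', 'e'] -> ['a', 'b', 'c', 'e']
'b': index 1 in ['a', 'b', 'c', 'e'] -> ['b', 'a', 'c', 'e']
'e': index 3 in ['b', 'a', 'c', 'e'] -> ['e', 'b', 'a', 'c']
'b': index 1 in ['e', 'b', 'a', 'c'] -> ['b', 'e', 'a', 'c']
'e': index 1 in ['b', 'e', 'a', 'c'] -> ['e', 'b', 'a', 'c']
'a': index 2 in ['e', 'b', 'a', 'c'] -> ['a', 'e', 'b', 'c']
'c': index 3 in ['a', 'e', 'b', 'c'] -> ['c', 'a', 'e', 'b']


Output: [0, 0, 1, 3, 1, 1, 2, 3]


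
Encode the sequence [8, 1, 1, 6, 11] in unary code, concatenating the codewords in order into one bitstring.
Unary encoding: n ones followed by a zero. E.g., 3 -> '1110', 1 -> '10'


Encode each number as n ones followed by a terminating 0:
  8 -> 111111110 (9 bits)
  1 -> 10 (2 bits)
  1 -> 10 (2 bits)
  6 -> 1111110 (7 bits)
  11 -> 111111111110 (12 bits)
Total length = 9 + 2 + 2 + 7 + 12 = 32 bits.

Unary([8, 1, 1, 6, 11]) = 11111111010101111110111111111110 (32 bits)


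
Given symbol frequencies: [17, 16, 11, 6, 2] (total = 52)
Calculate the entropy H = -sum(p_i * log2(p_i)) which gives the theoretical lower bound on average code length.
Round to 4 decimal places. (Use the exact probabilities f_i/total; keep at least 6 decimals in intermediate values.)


Per-symbol terms -p_i * log2(p_i) with p_i = f_i/52:
  p = 17/52 = 0.326923: log2(p) = -1.612977, -p*log2(p) = 0.527319
  p = 16/52 = 0.307692: log2(p) = -1.700440, -p*log2(p) = 0.523212
  p = 11/52 = 0.211538: log2(p) = -2.241008, -p*log2(p) = 0.474059
  p = 6/52 = 0.115385: log2(p) = -3.115477, -p*log2(p) = 0.359478
  p = 2/52 = 0.038462: log2(p) = -4.700440, -p*log2(p) = 0.180786
H = 0.527319 + 0.523212 + 0.474059 + 0.359478 + 0.180786 = 2.064854

H = 2.0649 bits/symbol


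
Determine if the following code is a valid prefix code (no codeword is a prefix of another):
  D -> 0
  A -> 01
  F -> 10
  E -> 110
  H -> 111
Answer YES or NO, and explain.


Checking each pair (does one codeword prefix another?):
  D='0' vs A='01': prefix -- VIOLATION

NO -- this is NOT a valid prefix code. D (0) is a prefix of A (01).


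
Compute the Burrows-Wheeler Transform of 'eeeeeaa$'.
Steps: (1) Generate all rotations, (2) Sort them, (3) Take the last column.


Rotations (sorted):
  0: $eeeeeaa -> last char: a
  1: a$eeeeea -> last char: a
  2: aa$eeeee -> last char: e
  3: eaa$eeee -> last char: e
  4: eeaa$eee -> last char: e
  5: eeeaa$ee -> last char: e
  6: eeeeaa$e -> last char: e
  7: eeeeeaa$ -> last char: $


BWT = aaeeeee$


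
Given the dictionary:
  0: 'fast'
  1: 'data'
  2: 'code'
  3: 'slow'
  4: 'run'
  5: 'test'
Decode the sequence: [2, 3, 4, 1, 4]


Look up each index in the dictionary:
  2 -> 'code'
  3 -> 'slow'
  4 -> 'run'
  1 -> 'data'
  4 -> 'run'

Decoded: "code slow run data run"


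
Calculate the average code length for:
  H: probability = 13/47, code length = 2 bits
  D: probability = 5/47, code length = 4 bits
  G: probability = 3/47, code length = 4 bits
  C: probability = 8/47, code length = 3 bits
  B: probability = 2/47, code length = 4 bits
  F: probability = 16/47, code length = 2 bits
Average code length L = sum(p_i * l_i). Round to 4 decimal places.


Weighted contributions p_i * l_i:
  H: (13/47) * 2 = 26/47
  D: (5/47) * 4 = 20/47
  G: (3/47) * 4 = 12/47
  C: (8/47) * 3 = 24/47
  B: (2/47) * 4 = 8/47
  F: (16/47) * 2 = 32/47
Sum = (26 + 20 + 12 + 24 + 8 + 32)/47 = 122/47

L = 122/47 = 2.5957 bits/symbol


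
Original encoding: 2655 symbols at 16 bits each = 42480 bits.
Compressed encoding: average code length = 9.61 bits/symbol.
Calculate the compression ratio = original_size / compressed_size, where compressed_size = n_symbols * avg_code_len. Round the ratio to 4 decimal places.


original_size = n_symbols * orig_bits = 2655 * 16 = 42480 bits
compressed_size = n_symbols * avg_code_len = 2655 * 9.61 = 25514.55 bits
ratio = original_size / compressed_size = 42480 / 25514.55 = 1.6649

Compression ratio = 1.6649


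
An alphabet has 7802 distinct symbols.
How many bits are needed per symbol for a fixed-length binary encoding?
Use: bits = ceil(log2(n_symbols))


log2(7802) = 12.9296
Bracket: 2^12 = 4096 < 7802 <= 2^13 = 8192
So ceil(log2(7802)) = 13

bits = ceil(log2(7802)) = ceil(12.9296) = 13 bits


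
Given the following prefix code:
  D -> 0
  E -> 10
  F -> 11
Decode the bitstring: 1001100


Decoding step by step:
Bits 10 -> E
Bits 0 -> D
Bits 11 -> F
Bits 0 -> D
Bits 0 -> D


Decoded message: EDFDD


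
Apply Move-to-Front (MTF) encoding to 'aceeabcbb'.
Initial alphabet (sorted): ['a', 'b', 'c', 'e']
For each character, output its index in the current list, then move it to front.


MTF encoding:
'a': index 0 in ['a', 'b', 'c', 'e'] -> ['a', 'b', 'c', 'e']
'c': index 2 in ['a', 'b', 'c', 'e'] -> ['c', 'a', 'b', 'e']
'e': index 3 in ['c', 'a', 'b', 'e'] -> ['e', 'c', 'a', 'b']
'e': index 0 in ['e', 'c', 'a', 'b'] -> ['e', 'c', 'a', 'b']
'a': index 2 in ['e', 'c', 'a', 'b'] -> ['a', 'e', 'c', 'b']
'b': index 3 in ['a', 'e', 'c', 'b'] -> ['b', 'a', 'e', 'c']
'c': index 3 in ['b', 'a', 'e', 'c'] -> ['c', 'b', 'a', 'e']
'b': index 1 in ['c', 'b', 'a', 'e'] -> ['b', 'c', 'a', 'e']
'b': index 0 in ['b', 'c', 'a', 'e'] -> ['b', 'c', 'a', 'e']


Output: [0, 2, 3, 0, 2, 3, 3, 1, 0]


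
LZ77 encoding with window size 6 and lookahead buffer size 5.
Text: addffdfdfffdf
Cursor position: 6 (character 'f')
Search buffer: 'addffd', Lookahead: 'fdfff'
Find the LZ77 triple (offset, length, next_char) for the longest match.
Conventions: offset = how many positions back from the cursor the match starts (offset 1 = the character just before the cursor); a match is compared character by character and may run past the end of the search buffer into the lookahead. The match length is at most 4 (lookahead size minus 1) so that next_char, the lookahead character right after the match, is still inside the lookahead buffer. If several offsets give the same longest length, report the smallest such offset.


Try each offset into the search buffer:
  offset=1 (pos 5, char 'd'): match length 0
  offset=2 (pos 4, char 'f'): match length 3
  offset=3 (pos 3, char 'f'): match length 1
  offset=4 (pos 2, char 'd'): match length 0
  offset=5 (pos 1, char 'd'): match length 0
  offset=6 (pos 0, char 'a'): match length 0
Longest match has length 3 at offset 2.
next_char = character at position 6 + 3 = 9 -> 'f'

Best match: offset=2, length=3 (matching 'fdf' starting at position 4)
LZ77 triple: (2, 3, 'f')


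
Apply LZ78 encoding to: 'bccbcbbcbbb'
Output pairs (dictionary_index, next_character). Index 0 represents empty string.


LZ78 encoding steps:
Dictionary: {0: ''}
Step 1: w='' (idx 0), next='b' -> output (0, 'b'), add 'b' as idx 1
Step 2: w='' (idx 0), next='c' -> output (0, 'c'), add 'c' as idx 2
Step 3: w='c' (idx 2), next='b' -> output (2, 'b'), add 'cb' as idx 3
Step 4: w='cb' (idx 3), next='b' -> output (3, 'b'), add 'cbb' as idx 4
Step 5: w='cbb' (idx 4), next='b' -> output (4, 'b'), add 'cbbb' as idx 5


Encoded: [(0, 'b'), (0, 'c'), (2, 'b'), (3, 'b'), (4, 'b')]


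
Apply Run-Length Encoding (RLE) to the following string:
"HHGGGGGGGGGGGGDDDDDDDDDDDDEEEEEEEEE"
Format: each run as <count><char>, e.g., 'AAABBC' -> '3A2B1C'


Scanning runs left to right:
  i=0: run of 'H' x 2 -> '2H'
  i=2: run of 'G' x 12 -> '12G'
  i=14: run of 'D' x 12 -> '12D'
  i=26: run of 'E' x 9 -> '9E'

RLE = 2H12G12D9E


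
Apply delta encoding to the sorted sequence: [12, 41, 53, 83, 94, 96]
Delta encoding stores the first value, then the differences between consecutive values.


First value: 12
Deltas:
  41 - 12 = 29
  53 - 41 = 12
  83 - 53 = 30
  94 - 83 = 11
  96 - 94 = 2


Delta encoded: [12, 29, 12, 30, 11, 2]


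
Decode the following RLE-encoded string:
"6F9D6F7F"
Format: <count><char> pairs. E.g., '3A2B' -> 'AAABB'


Expanding each <count><char> pair:
  6F -> 'FFFFFF'
  9D -> 'DDDDDDDDD'
  6F -> 'FFFFFF'
  7F -> 'FFFFFFF'

Decoded = FFFFFFDDDDDDDDDFFFFFFFFFFFFF


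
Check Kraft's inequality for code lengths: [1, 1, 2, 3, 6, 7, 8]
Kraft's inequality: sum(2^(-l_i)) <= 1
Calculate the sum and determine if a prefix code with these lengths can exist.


Sum = 2^(-1) + 2^(-1) + 2^(-2) + 2^(-3) + 2^(-6) + 2^(-7) + 2^(-8)
    = 0.5 + 0.5 + 0.25 + 0.125 + 0.015625 + 0.0078125 + 0.00390625
    = 359/256 = 1.40234375
Since 1.40234375 > 1, Kraft's inequality is NOT satisfied.
A prefix code with these lengths CANNOT exist.

Kraft sum = 1.40234375. Not satisfied.


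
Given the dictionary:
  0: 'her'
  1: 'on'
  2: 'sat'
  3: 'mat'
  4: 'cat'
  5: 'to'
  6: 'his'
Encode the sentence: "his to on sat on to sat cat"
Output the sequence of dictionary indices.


Look up each word in the dictionary:
  'his' -> 6
  'to' -> 5
  'on' -> 1
  'sat' -> 2
  'on' -> 1
  'to' -> 5
  'sat' -> 2
  'cat' -> 4

Encoded: [6, 5, 1, 2, 1, 5, 2, 4]


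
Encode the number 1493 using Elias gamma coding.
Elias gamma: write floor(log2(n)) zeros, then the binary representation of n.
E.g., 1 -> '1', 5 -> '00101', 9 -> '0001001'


num_bits = floor(log2(1493)) + 1 = 11
leading_zeros = num_bits - 1 = 10
binary(1493) = 10111010101

Elias gamma(1493) = '0000000000' + '10111010101' = 000000000010111010101 (21 bits)


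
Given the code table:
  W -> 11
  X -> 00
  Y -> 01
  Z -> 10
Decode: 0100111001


Decoding:
01 -> Y
00 -> X
11 -> W
10 -> Z
01 -> Y


Result: YXWZY


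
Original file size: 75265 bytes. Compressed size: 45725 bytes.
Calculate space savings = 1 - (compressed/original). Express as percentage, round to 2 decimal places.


ratio = compressed/original = 45725/75265 = 0.60752
savings = 1 - ratio = 1 - 0.60752 = 0.39248
as a percentage: 0.39248 * 100 = 39.25%

Space savings = 1 - 45725/75265 = 39.25%


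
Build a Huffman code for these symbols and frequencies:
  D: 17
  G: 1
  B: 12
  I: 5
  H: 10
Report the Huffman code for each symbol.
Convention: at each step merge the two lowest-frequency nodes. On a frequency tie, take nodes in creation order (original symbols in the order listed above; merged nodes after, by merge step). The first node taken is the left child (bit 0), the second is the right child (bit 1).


Huffman tree construction:
Step 1: Merge G(1) + I(5) = 6
Step 2: Merge (G+I)(6) + H(10) = 16
Step 3: Merge B(12) + ((G+I)+H)(16) = 28
Step 4: Merge D(17) + (B+((G+I)+H))(28) = 45
Read each symbol's code off the tree from the root (left child = 0, right child = 1).

Codes:
  D: 0 (length 1)
  G: 1100 (length 4)
  B: 10 (length 2)
  I: 1101 (length 4)
  H: 111 (length 3)
Average code length: 95/45 = 2.1111 bits/symbol


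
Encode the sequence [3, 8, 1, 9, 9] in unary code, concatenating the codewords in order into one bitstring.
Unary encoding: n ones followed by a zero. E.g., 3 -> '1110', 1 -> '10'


Encode each number as n ones followed by a terminating 0:
  3 -> 1110 (4 bits)
  8 -> 111111110 (9 bits)
  1 -> 10 (2 bits)
  9 -> 1111111110 (10 bits)
  9 -> 1111111110 (10 bits)
Total length = 4 + 9 + 2 + 10 + 10 = 35 bits.

Unary([3, 8, 1, 9, 9]) = 11101111111101011111111101111111110 (35 bits)


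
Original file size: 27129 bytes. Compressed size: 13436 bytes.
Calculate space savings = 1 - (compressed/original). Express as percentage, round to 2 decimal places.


ratio = compressed/original = 13436/27129 = 0.495263
savings = 1 - ratio = 1 - 0.495263 = 0.504737
as a percentage: 0.504737 * 100 = 50.47%

Space savings = 1 - 13436/27129 = 50.47%


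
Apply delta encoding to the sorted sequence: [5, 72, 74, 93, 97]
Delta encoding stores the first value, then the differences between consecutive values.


First value: 5
Deltas:
  72 - 5 = 67
  74 - 72 = 2
  93 - 74 = 19
  97 - 93 = 4


Delta encoded: [5, 67, 2, 19, 4]


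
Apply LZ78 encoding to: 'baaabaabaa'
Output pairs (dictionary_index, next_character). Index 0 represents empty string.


LZ78 encoding steps:
Dictionary: {0: ''}
Step 1: w='' (idx 0), next='b' -> output (0, 'b'), add 'b' as idx 1
Step 2: w='' (idx 0), next='a' -> output (0, 'a'), add 'a' as idx 2
Step 3: w='a' (idx 2), next='a' -> output (2, 'a'), add 'aa' as idx 3
Step 4: w='b' (idx 1), next='a' -> output (1, 'a'), add 'ba' as idx 4
Step 5: w='a' (idx 2), next='b' -> output (2, 'b'), add 'ab' as idx 5
Step 6: w='aa' (idx 3), end of input -> output (3, '')


Encoded: [(0, 'b'), (0, 'a'), (2, 'a'), (1, 'a'), (2, 'b'), (3, '')]


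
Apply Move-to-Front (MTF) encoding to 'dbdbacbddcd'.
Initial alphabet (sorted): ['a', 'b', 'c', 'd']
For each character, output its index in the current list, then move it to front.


MTF encoding:
'd': index 3 in ['a', 'b', 'c', 'd'] -> ['d', 'a', 'b', 'c']
'b': index 2 in ['d', 'a', 'b', 'c'] -> ['b', 'd', 'a', 'c']
'd': index 1 in ['b', 'd', 'a', 'c'] -> ['d', 'b', 'a', 'c']
'b': index 1 in ['d', 'b', 'a', 'c'] -> ['b', 'd', 'a', 'c']
'a': index 2 in ['b', 'd', 'a', 'c'] -> ['a', 'b', 'd', 'c']
'c': index 3 in ['a', 'b', 'd', 'c'] -> ['c', 'a', 'b', 'd']
'b': index 2 in ['c', 'a', 'b', 'd'] -> ['b', 'c', 'a', 'd']
'd': index 3 in ['b', 'c', 'a', 'd'] -> ['d', 'b', 'c', 'a']
'd': index 0 in ['d', 'b', 'c', 'a'] -> ['d', 'b', 'c', 'a']
'c': index 2 in ['d', 'b', 'c', 'a'] -> ['c', 'd', 'b', 'a']
'd': index 1 in ['c', 'd', 'b', 'a'] -> ['d', 'c', 'b', 'a']


Output: [3, 2, 1, 1, 2, 3, 2, 3, 0, 2, 1]


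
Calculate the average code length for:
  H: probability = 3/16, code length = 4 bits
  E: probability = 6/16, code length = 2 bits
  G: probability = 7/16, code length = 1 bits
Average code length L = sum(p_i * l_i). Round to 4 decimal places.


Weighted contributions p_i * l_i:
  H: (3/16) * 4 = 12/16
  E: (6/16) * 2 = 12/16
  G: (7/16) * 1 = 7/16
Sum = (12 + 12 + 7)/16 = 31/16

L = 31/16 = 1.9375 bits/symbol


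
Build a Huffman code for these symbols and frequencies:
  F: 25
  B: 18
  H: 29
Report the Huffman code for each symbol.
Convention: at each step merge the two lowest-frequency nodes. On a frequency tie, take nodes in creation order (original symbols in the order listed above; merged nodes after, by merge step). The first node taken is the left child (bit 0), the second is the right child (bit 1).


Huffman tree construction:
Step 1: Merge B(18) + F(25) = 43
Step 2: Merge H(29) + (B+F)(43) = 72
Read each symbol's code off the tree from the root (left child = 0, right child = 1).

Codes:
  F: 11 (length 2)
  B: 10 (length 2)
  H: 0 (length 1)
Average code length: 115/72 = 1.5972 bits/symbol


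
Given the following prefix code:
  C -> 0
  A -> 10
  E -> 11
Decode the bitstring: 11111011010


Decoding step by step:
Bits 11 -> E
Bits 11 -> E
Bits 10 -> A
Bits 11 -> E
Bits 0 -> C
Bits 10 -> A


Decoded message: EEAECA


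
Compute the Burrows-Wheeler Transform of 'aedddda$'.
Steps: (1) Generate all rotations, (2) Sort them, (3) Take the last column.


Rotations (sorted):
  0: $aedddda -> last char: a
  1: a$aedddd -> last char: d
  2: aedddda$ -> last char: $
  3: da$aeddd -> last char: d
  4: dda$aedd -> last char: d
  5: ddda$aed -> last char: d
  6: dddda$ae -> last char: e
  7: edddda$a -> last char: a


BWT = ad$dddea


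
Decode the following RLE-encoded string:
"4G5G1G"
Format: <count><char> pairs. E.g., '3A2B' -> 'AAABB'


Expanding each <count><char> pair:
  4G -> 'GGGG'
  5G -> 'GGGGG'
  1G -> 'G'

Decoded = GGGGGGGGGG


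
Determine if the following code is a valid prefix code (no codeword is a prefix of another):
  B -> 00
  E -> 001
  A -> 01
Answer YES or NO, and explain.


Checking each pair (does one codeword prefix another?):
  B='00' vs E='001': prefix -- VIOLATION

NO -- this is NOT a valid prefix code. B (00) is a prefix of E (001).


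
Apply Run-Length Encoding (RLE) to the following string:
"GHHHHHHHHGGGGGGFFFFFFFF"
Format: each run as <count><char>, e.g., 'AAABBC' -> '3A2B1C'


Scanning runs left to right:
  i=0: run of 'G' x 1 -> '1G'
  i=1: run of 'H' x 8 -> '8H'
  i=9: run of 'G' x 6 -> '6G'
  i=15: run of 'F' x 8 -> '8F'

RLE = 1G8H6G8F


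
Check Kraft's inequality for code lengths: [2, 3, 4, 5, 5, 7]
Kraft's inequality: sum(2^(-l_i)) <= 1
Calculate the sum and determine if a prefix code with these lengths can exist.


Sum = 2^(-2) + 2^(-3) + 2^(-4) + 2^(-5) + 2^(-5) + 2^(-7)
    = 0.25 + 0.125 + 0.0625 + 0.03125 + 0.03125 + 0.0078125
    = 65/128 = 0.5078125
Since 0.5078125 <= 1, Kraft's inequality IS satisfied.
A prefix code with these lengths CAN exist.

Kraft sum = 0.5078125. Satisfied.


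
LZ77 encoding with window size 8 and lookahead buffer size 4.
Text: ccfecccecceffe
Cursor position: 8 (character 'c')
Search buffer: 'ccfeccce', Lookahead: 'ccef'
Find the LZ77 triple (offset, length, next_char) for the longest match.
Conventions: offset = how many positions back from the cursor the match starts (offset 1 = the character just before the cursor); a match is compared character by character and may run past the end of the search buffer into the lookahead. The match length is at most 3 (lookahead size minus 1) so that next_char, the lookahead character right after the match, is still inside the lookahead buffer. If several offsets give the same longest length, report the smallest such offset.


Try each offset into the search buffer:
  offset=1 (pos 7, char 'e'): match length 0
  offset=2 (pos 6, char 'c'): match length 1
  offset=3 (pos 5, char 'c'): match length 3
  offset=4 (pos 4, char 'c'): match length 2
  offset=5 (pos 3, char 'e'): match length 0
  offset=6 (pos 2, char 'f'): match length 0
  offset=7 (pos 1, char 'c'): match length 1
  offset=8 (pos 0, char 'c'): match length 2
Longest match has length 3 at offset 3.
next_char = character at position 8 + 3 = 11 -> 'f'

Best match: offset=3, length=3 (matching 'cce' starting at position 5)
LZ77 triple: (3, 3, 'f')


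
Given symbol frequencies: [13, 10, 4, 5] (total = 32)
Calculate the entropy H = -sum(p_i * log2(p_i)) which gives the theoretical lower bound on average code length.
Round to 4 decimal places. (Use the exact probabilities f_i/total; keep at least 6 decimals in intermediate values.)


Per-symbol terms -p_i * log2(p_i) with p_i = f_i/32:
  p = 13/32 = 0.406250: log2(p) = -1.299560, -p*log2(p) = 0.527946
  p = 10/32 = 0.312500: log2(p) = -1.678072, -p*log2(p) = 0.524397
  p = 4/32 = 0.125000: log2(p) = -3.000000, -p*log2(p) = 0.375000
  p = 5/32 = 0.156250: log2(p) = -2.678072, -p*log2(p) = 0.418449
H = 0.527946 + 0.524397 + 0.375000 + 0.418449 = 1.845792

H = 1.8458 bits/symbol


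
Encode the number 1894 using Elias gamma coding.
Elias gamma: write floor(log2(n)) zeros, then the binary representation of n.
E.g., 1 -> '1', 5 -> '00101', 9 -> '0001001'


num_bits = floor(log2(1894)) + 1 = 11
leading_zeros = num_bits - 1 = 10
binary(1894) = 11101100110

Elias gamma(1894) = '0000000000' + '11101100110' = 000000000011101100110 (21 bits)


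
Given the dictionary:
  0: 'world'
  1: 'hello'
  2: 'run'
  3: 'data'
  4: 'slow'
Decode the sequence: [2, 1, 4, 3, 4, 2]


Look up each index in the dictionary:
  2 -> 'run'
  1 -> 'hello'
  4 -> 'slow'
  3 -> 'data'
  4 -> 'slow'
  2 -> 'run'

Decoded: "run hello slow data slow run"


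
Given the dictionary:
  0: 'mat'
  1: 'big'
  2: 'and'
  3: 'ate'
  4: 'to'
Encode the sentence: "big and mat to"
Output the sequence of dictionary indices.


Look up each word in the dictionary:
  'big' -> 1
  'and' -> 2
  'mat' -> 0
  'to' -> 4

Encoded: [1, 2, 0, 4]


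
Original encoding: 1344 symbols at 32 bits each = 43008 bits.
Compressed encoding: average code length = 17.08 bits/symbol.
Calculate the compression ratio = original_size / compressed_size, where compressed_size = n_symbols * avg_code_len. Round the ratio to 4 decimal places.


original_size = n_symbols * orig_bits = 1344 * 32 = 43008 bits
compressed_size = n_symbols * avg_code_len = 1344 * 17.08 = 22955.52 bits
ratio = original_size / compressed_size = 43008 / 22955.52 = 1.8735

Compression ratio = 1.8735


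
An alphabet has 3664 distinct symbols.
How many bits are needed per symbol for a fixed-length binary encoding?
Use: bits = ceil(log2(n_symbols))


log2(3664) = 11.8392
Bracket: 2^11 = 2048 < 3664 <= 2^12 = 4096
So ceil(log2(3664)) = 12

bits = ceil(log2(3664)) = ceil(11.8392) = 12 bits


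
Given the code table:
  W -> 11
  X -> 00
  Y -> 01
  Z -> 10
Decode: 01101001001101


Decoding:
01 -> Y
10 -> Z
10 -> Z
01 -> Y
00 -> X
11 -> W
01 -> Y


Result: YZZYXWY


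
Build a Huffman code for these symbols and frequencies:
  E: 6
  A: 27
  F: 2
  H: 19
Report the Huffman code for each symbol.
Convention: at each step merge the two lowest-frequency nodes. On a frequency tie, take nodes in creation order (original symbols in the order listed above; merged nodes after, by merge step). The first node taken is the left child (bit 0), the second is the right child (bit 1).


Huffman tree construction:
Step 1: Merge F(2) + E(6) = 8
Step 2: Merge (F+E)(8) + H(19) = 27
Step 3: Merge A(27) + ((F+E)+H)(27) = 54
Read each symbol's code off the tree from the root (left child = 0, right child = 1).

Codes:
  E: 101 (length 3)
  A: 0 (length 1)
  F: 100 (length 3)
  H: 11 (length 2)
Average code length: 89/54 = 1.6481 bits/symbol


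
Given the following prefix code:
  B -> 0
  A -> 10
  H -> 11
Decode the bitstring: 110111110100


Decoding step by step:
Bits 11 -> H
Bits 0 -> B
Bits 11 -> H
Bits 11 -> H
Bits 10 -> A
Bits 10 -> A
Bits 0 -> B


Decoded message: HBHHAAB


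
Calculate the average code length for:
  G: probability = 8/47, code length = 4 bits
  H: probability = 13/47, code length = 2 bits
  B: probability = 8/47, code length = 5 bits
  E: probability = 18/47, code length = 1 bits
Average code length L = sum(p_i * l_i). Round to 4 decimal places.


Weighted contributions p_i * l_i:
  G: (8/47) * 4 = 32/47
  H: (13/47) * 2 = 26/47
  B: (8/47) * 5 = 40/47
  E: (18/47) * 1 = 18/47
Sum = (32 + 26 + 40 + 18)/47 = 116/47

L = 116/47 = 2.4681 bits/symbol


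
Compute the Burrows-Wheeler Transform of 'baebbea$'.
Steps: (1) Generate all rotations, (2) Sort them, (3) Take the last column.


Rotations (sorted):
  0: $baebbea -> last char: a
  1: a$baebbe -> last char: e
  2: aebbea$b -> last char: b
  3: baebbea$ -> last char: $
  4: bbea$bae -> last char: e
  5: bea$baeb -> last char: b
  6: ea$baebb -> last char: b
  7: ebbea$ba -> last char: a


BWT = aeb$ebba


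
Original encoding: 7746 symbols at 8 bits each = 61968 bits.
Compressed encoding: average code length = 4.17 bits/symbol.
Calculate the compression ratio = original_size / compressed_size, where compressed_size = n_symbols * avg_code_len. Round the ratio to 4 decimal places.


original_size = n_symbols * orig_bits = 7746 * 8 = 61968 bits
compressed_size = n_symbols * avg_code_len = 7746 * 4.17 = 32300.82 bits
ratio = original_size / compressed_size = 61968 / 32300.82 = 1.9185

Compression ratio = 1.9185


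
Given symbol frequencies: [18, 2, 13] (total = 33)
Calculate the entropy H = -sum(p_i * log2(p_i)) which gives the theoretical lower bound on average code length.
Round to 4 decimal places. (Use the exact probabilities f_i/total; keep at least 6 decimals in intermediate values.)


Per-symbol terms -p_i * log2(p_i) with p_i = f_i/33:
  p = 18/33 = 0.545455: log2(p) = -0.874469, -p*log2(p) = 0.476983
  p = 2/33 = 0.060606: log2(p) = -4.044394, -p*log2(p) = 0.245115
  p = 13/33 = 0.393939: log2(p) = -1.343954, -p*log2(p) = 0.529437
H = 0.476983 + 0.245115 + 0.529437 = 1.251535

H = 1.2515 bits/symbol


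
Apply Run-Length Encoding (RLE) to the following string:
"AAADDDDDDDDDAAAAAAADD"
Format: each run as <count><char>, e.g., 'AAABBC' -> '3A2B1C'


Scanning runs left to right:
  i=0: run of 'A' x 3 -> '3A'
  i=3: run of 'D' x 9 -> '9D'
  i=12: run of 'A' x 7 -> '7A'
  i=19: run of 'D' x 2 -> '2D'

RLE = 3A9D7A2D
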